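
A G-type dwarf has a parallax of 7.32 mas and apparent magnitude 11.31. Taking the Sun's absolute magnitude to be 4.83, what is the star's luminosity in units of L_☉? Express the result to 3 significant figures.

L/L_☉ ≈ 0.478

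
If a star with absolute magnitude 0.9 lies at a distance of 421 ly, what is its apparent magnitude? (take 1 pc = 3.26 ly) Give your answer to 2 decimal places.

m ≈ 6.46

d = 421 ly / 3.26 = 129.1 pc
m = M + 5 log₁₀ d − 5 = 0.9 + 5·2.1111 − 5 = 6.455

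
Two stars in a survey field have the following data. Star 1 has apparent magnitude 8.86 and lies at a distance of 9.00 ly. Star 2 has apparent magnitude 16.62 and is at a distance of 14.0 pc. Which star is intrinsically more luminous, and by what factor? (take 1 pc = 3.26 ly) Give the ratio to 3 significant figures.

Star 1 is more luminous, by a factor of 49.4.

Star 1: d = 9.00 ly / 3.26 = 2.761 pc
Star 1: M = m − 5 log₁₀ d + 5 = 8.86 − 5·0.4410 + 5 = 11.655
Star 2: M = m − 5 log₁₀ d + 5 = 16.62 − 5·1.1461 + 5 = 15.889
ΔM = M_1 − M_2 = 11.655 − (15.889) = -4.234; smaller M is more luminous → Star 1.
L ratio = 10^(0.4 |ΔM|) = 10^1.694 = 49.41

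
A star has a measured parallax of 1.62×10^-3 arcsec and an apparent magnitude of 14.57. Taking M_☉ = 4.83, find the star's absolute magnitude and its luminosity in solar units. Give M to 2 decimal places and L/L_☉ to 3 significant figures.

d = 1/p = 1/1.62×10^-3″ = 617.3 pc
M = m − 5 log₁₀ d + 5 = 14.57 − 5·2.7905 + 5 = 5.618
M − M_☉ = 5.618 − 4.83 = 0.788
L/L_☉ = 10^(−0.4 × 0.788) = 0.4841

M ≈ 5.62; L/L_☉ ≈ 0.484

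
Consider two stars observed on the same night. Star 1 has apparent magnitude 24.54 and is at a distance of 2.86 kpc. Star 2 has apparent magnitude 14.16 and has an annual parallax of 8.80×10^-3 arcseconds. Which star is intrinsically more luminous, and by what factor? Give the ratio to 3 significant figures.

Star 1: d = 2.86 kpc = 2860 pc
Star 1: M = m − 5 log₁₀ d + 5 = 24.54 − 5·3.4564 + 5 = 12.258
Star 2: d = 1/p = 1/8.80×10^-3″ = 113.6 pc
Star 2: M = m − 5 log₁₀ d + 5 = 14.16 − 5·2.0555 + 5 = 8.882
ΔM = M_1 − M_2 = 12.258 − (8.882) = 3.376; smaller M is more luminous → Star 2.
L ratio = 10^(0.4 |ΔM|) = 10^1.350 = 22.40

Star 2 is more luminous, by a factor of 22.4.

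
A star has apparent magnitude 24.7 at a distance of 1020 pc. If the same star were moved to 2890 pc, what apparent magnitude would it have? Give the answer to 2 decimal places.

Flux ∝ 1/d², so Δm = 5 log₁₀(d₂/d₁) = 5 log₁₀(2890/1020) = 2.261
m₂ = m₁ + Δm = 24.7 + (2.261) = 26.961

m ≈ 26.96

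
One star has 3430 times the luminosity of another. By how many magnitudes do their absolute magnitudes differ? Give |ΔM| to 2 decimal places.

|ΔM| ≈ 8.84

Pogson: ΔM = −2.5 log₁₀(ratio) = −2.5 log₁₀(3430) = −2.5 × 3.5353 = -8.838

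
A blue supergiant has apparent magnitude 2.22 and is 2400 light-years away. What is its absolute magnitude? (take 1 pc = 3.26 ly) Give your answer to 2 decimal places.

M ≈ -7.11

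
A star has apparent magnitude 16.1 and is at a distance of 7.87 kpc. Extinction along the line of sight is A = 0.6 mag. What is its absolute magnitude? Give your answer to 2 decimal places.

M ≈ 1.02

d = 7.87 kpc = 7870 pc
5 log₁₀(d/10 pc) = 5 log₁₀(7870) − 5 = 14.480
M = m − 5 log₁₀(d/10) − A = 16.1 − 14.480 − 0.6 = 1.020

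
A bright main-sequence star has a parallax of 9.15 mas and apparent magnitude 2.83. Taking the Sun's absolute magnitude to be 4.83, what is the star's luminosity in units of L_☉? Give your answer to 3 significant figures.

d = 1/p = 1000/9.15 mas = 109.3 pc
M = m − 5 log₁₀ d + 5 = 2.83 − 5·2.0386 + 5 = -2.363
M − M_☉ = -2.363 − 4.83 = -7.193
L/L_☉ = 10^(−0.4 × -7.193) = 753.6

L/L_☉ ≈ 754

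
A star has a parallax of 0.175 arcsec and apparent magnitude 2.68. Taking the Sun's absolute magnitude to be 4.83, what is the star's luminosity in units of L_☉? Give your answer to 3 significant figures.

L/L_☉ ≈ 2.37

d = 1/p = 1/0.175″ = 5.714 pc
M = m − 5 log₁₀ d + 5 = 2.68 − 5·0.7570 + 5 = 3.895
M − M_☉ = 3.895 − 4.83 = -0.935
L/L_☉ = 10^(−0.4 × -0.935) = 2.366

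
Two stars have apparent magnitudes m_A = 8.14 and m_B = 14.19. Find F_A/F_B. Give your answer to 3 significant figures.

Δm = 8.14 − (14.19) = -6.05
Flux ratio = 10^(−0.4 Δm) = 10^(−0.4 × -6.05) = 10^2.420 = 263.0

F_A/F_B ≈ 263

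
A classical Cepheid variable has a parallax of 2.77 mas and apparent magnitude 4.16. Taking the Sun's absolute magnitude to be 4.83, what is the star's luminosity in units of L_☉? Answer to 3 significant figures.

d = 1/p = 1000/2.77 mas = 361.0 pc
M = m − 5 log₁₀ d + 5 = 4.16 − 5·2.5575 + 5 = -3.628
M − M_☉ = -3.628 − 4.83 = -8.458
L/L_☉ = 10^(−0.4 × -8.458) = 2416

L/L_☉ ≈ 2420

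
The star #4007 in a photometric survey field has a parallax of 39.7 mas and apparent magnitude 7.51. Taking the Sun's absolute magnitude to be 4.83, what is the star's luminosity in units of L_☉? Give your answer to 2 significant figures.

d = 1/p = 1000/39.7 mas = 25.19 pc
M = m − 5 log₁₀ d + 5 = 7.51 − 5·1.4012 + 5 = 5.504
M − M_☉ = 5.504 − 4.83 = 0.674
L/L_☉ = 10^(−0.4 × 0.674) = 0.5376

L/L_☉ ≈ 0.54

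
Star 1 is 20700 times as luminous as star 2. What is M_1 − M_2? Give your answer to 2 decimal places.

M_1 − M_2 ≈ -10.79

Pogson: ΔM = −2.5 log₁₀(ratio) = −2.5 log₁₀(20700) = −2.5 × 4.3160 = -10.790
Star 1 is brighter, so it has the smaller magnitude: the difference is negative.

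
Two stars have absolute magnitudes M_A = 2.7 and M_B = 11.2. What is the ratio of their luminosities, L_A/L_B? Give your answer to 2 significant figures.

ΔM = M_A − M_B = -8.5
L_A/L_B = 10^(−0.4 ΔM) = 10^3.400 = 2512

L_A/L_B ≈ 2500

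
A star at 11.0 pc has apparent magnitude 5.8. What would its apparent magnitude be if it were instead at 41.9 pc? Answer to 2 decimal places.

m ≈ 8.70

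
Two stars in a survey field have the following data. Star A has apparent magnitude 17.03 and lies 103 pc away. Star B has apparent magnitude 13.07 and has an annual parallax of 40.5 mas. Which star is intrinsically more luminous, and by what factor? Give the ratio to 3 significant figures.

Star B is more luminous, by a factor of 2.21.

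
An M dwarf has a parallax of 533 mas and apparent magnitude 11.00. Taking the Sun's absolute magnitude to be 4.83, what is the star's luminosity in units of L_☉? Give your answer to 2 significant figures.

L/L_☉ ≈ 1.2×10^-4

d = 1/p = 1000/533 mas = 1.876 pc
M = m − 5 log₁₀ d + 5 = 11.00 − 5·0.2733 + 5 = 14.634
M − M_☉ = 14.634 − 4.83 = 9.804
L/L_☉ = 10^(−0.4 × 9.804) = 1.198×10^-4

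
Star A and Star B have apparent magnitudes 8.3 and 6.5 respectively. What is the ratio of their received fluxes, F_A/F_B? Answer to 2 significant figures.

F_A/F_B ≈ 0.19

Δm = 8.3 − (6.5) = 1.8
Flux ratio = 10^(−0.4 Δm) = 10^(−0.4 × 1.8) = 10^-0.720 = 0.1905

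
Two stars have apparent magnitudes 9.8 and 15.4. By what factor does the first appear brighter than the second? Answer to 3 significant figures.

174

Magnitude difference = -5.6
Flux ratio = 10^(−0.4 Δm) = 10^(−0.4 × -5.6) = 10^2.240 = 173.8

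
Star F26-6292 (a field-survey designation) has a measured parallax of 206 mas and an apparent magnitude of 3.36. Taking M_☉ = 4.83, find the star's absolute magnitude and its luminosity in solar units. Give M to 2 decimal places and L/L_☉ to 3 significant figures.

d = 1/p = 1000/206 mas = 4.854 pc
M = m − 5 log₁₀ d + 5 = 3.36 − 5·0.6861 + 5 = 4.929
M − M_☉ = 4.929 − 4.83 = 0.099
L/L_☉ = 10^(−0.4 × 0.099) = 0.9126

M ≈ 4.93; L/L_☉ ≈ 0.913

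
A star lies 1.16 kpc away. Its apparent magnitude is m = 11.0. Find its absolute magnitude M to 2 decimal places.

M ≈ 0.68

d = 1.16 kpc = 1160 pc
5 log₁₀(d/10 pc) = 5 log₁₀(1160) − 5 = 10.322
M = m − 5 log₁₀(d/10) = 11.0 − 10.322 = 0.678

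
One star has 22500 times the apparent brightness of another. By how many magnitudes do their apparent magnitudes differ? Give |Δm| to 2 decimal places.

|Δm| ≈ 10.88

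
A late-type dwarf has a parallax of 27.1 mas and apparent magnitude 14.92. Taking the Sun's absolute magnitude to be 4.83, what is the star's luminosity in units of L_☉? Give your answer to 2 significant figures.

d = 1/p = 1000/27.1 mas = 36.90 pc
M = m − 5 log₁₀ d + 5 = 14.92 − 5·1.5670 + 5 = 12.085
M − M_☉ = 12.085 − 4.83 = 7.255
L/L_☉ = 10^(−0.4 × 7.255) = 1.253×10^-3

L/L_☉ ≈ 1.3×10^-3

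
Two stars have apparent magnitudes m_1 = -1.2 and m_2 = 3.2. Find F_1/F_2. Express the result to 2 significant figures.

Magnitude difference = -4.4
Flux ratio = 10^(−0.4 Δm) = 10^(−0.4 × -4.4) = 10^1.760 = 57.54

F_1/F_2 ≈ 58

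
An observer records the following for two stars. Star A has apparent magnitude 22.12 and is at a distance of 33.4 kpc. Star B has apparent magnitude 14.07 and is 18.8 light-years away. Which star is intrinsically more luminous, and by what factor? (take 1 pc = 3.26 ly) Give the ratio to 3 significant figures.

Star A: d = 33.4 kpc = 33400 pc
Star A: M = m − 5 log₁₀ d + 5 = 22.12 − 5·4.5237 + 5 = 4.501
Star B: d = 18.8 ly / 3.26 = 5.767 pc
Star B: M = m − 5 log₁₀ d + 5 = 14.07 − 5·0.7609 + 5 = 15.265
ΔM = M_A − M_B = 4.501 − (15.265) = -10.764; smaller M is more luminous → Star A.
L ratio = 10^(0.4 |ΔM|) = 10^4.306 = 20210

Star A is more luminous, by a factor of 20200.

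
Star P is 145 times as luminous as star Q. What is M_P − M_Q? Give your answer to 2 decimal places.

M_P − M_Q ≈ -5.40

Pogson: ΔM = −2.5 log₁₀(ratio) = −2.5 log₁₀(145) = −2.5 × 2.1614 = -5.403
Star P is brighter, so it has the smaller magnitude: the difference is negative.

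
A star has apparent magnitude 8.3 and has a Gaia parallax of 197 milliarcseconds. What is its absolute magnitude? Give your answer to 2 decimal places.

M ≈ 9.77

p = 197 mas = 0.197″ → d = 1/p = 5.076 pc
5 log₁₀(d/10 pc) = 5 log₁₀(5.076) − 5 = -1.472
M = m − 5 log₁₀(d/10) = 8.3 + 1.472 = 9.772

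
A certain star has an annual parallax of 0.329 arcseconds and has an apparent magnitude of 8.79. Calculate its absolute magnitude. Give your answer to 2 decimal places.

M ≈ 11.38

d = 1/p = 1/0.329″ = 3.040 pc
5 log₁₀(d/10 pc) = 5 log₁₀(3.040) − 5 = -2.586
M = m − 5 log₁₀(d/10) = 8.79 + 2.586 = 11.376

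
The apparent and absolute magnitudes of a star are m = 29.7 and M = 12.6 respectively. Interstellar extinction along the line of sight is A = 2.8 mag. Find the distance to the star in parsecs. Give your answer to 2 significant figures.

d ≈ 7200 pc

m − M = 5 log₁₀(d/10 pc) + A  ⇒  29.7 − (12.6) − 2.8 = 5 log₁₀(d/10)
14.300 = 5 log₁₀(d/10)
log₁₀ d = (m − M − A)/5 + 1 = 3.8600
d = 10^3.8600 = 7244 pc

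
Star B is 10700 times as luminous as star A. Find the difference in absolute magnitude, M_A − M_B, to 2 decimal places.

M_A − M_B ≈ 10.07

Pogson: ΔM = −2.5 log₁₀(ratio) = −2.5 log₁₀(10700) = −2.5 × 4.0294 = -10.073
Star B is brighter so has the smaller magnitude: M_A − M_B is positive.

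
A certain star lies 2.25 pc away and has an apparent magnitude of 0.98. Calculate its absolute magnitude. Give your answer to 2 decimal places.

M ≈ 4.22

5 log₁₀(d/10 pc) = 5 log₁₀(2.250) − 5 = -3.239
M = m − 5 log₁₀(d/10) = 0.98 + 3.239 = 4.219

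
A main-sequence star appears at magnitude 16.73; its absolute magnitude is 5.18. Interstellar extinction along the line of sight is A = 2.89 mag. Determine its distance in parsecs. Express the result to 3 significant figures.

m − M = 5 log₁₀(d/10 pc) + A  ⇒  16.73 − (5.18) − 2.89 = 5 log₁₀(d/10)
8.660 = 5 log₁₀(d/10)
log₁₀ d = (m − M − A)/5 + 1 = 2.7320
d = 10^2.7320 = 539.5 pc

d ≈ 540 pc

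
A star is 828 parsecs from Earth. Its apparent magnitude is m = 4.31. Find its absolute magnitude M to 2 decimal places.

M ≈ -5.28

5 log₁₀(d/10 pc) = 5 log₁₀(828.0) − 5 = 9.590
M = m − 5 log₁₀(d/10) = 4.31 − 9.590 = -5.280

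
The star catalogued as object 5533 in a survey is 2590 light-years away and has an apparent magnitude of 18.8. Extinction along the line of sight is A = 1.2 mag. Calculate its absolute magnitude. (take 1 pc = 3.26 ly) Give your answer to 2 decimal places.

M ≈ 8.10

d = 2590 ly / 3.26 = 794.5 pc
5 log₁₀(d/10 pc) = 5 log₁₀(794.5) − 5 = 9.500
M = m − 5 log₁₀(d/10) − A = 18.8 − 9.500 − 1.2 = 8.100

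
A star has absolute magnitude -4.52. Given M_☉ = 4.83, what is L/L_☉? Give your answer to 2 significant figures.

L/L_☉ ≈ 5500

M − M_☉ = -4.52 − 4.83 = -9.350
L/L_☉ = 10^(−0.4 (M − M_☉)) = 10^3.740 = 5495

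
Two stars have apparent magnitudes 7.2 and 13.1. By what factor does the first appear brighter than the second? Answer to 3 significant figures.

229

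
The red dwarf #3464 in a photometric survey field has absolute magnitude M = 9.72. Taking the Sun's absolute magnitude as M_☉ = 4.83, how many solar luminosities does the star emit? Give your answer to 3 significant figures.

M − M_☉ = 9.72 − 4.83 = 4.890
L/L_☉ = 10^(−0.4 (M − M_☉)) = 10^-1.956 = 0.01107

L/L_☉ ≈ 0.0111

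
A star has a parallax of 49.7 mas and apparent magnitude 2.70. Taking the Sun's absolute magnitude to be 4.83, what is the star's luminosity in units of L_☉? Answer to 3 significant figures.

d = 1/p = 1000/49.7 mas = 20.12 pc
M = m − 5 log₁₀ d + 5 = 2.70 − 5·1.3036 + 5 = 1.182
M − M_☉ = 1.182 − 4.83 = -3.648
L/L_☉ = 10^(−0.4 × -3.648) = 28.79

L/L_☉ ≈ 28.8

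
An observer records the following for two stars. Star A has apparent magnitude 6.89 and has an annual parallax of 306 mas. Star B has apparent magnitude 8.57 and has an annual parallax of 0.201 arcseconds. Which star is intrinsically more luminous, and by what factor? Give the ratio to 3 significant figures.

Star A: p = 306 mas = 0.306″ → d = 1/p = 3.268 pc
Star A: M = m − 5 log₁₀ d + 5 = 6.89 − 5·0.5143 + 5 = 9.319
Star B: d = 1/p = 1/0.201″ = 4.975 pc
Star B: M = m − 5 log₁₀ d + 5 = 8.57 − 5·0.6968 + 5 = 10.086
ΔM = M_A − M_B = 9.319 − (10.086) = -0.767; smaller M is more luminous → Star A.
L ratio = 10^(0.4 |ΔM|) = 10^0.307 = 2.027

Star A is more luminous, by a factor of 2.03.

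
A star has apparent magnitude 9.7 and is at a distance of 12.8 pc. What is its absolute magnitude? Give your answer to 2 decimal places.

5 log₁₀(d/10 pc) = 5 log₁₀(12.80) − 5 = 0.536
M = m − 5 log₁₀(d/10) = 9.7 − 0.536 = 9.164

M ≈ 9.16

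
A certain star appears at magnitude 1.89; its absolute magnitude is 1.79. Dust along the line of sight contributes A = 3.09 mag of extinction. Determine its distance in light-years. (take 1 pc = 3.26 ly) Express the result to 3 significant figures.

d ≈ 8.23 ly

m − M = 5 log₁₀(d/10 pc) + A  ⇒  1.89 − (1.79) − 3.09 = 5 log₁₀(d/10)
-2.990 = 5 log₁₀(d/10)
log₁₀ d = (m − M − A)/5 + 1 = 0.4020
d = 10^0.4020 = 2.523 pc
= 8.227 ly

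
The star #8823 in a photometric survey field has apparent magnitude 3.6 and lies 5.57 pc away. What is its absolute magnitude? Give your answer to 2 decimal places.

M ≈ 4.87

5 log₁₀(d/10 pc) = 5 log₁₀(5.570) − 5 = -1.271
M = m − 5 log₁₀(d/10) = 3.6 + 1.271 = 4.871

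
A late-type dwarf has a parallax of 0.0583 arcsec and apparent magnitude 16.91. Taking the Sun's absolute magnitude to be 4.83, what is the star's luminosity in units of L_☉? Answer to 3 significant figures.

d = 1/p = 1/0.0583″ = 17.15 pc
M = m − 5 log₁₀ d + 5 = 16.91 − 5·1.2343 + 5 = 15.738
M − M_☉ = 15.738 − 4.83 = 10.908
L/L_☉ = 10^(−0.4 × 10.908) = 4.332×10^-5

L/L_☉ ≈ 4.33×10^-5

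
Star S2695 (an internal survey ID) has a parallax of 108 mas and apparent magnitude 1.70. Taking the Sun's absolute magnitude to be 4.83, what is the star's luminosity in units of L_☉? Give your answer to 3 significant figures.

L/L_☉ ≈ 15.3

d = 1/p = 1000/108 mas = 9.259 pc
M = m − 5 log₁₀ d + 5 = 1.70 − 5·0.9666 + 5 = 1.867
M − M_☉ = 1.867 − 4.83 = -2.963
L/L_☉ = 10^(−0.4 × -2.963) = 15.32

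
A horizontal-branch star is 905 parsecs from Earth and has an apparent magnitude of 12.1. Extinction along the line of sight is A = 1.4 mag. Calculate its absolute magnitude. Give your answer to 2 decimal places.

M ≈ 0.92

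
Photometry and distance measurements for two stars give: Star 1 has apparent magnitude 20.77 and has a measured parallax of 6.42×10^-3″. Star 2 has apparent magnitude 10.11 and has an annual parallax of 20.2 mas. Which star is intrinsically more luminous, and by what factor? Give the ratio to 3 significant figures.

Star 1: d = 1/p = 1/6.42×10^-3″ = 155.8 pc
Star 1: M = m − 5 log₁₀ d + 5 = 20.77 − 5·2.1925 + 5 = 14.808
Star 2: p = 20.2 mas = 0.0202″ → d = 1/p = 49.50 pc
Star 2: M = m − 5 log₁₀ d + 5 = 10.11 − 5·1.6946 + 5 = 6.637
ΔM = M_1 − M_2 = 14.808 − (6.637) = 8.171; smaller M is more luminous → Star 2.
L ratio = 10^(0.4 |ΔM|) = 10^3.268 = 1855

Star 2 is more luminous, by a factor of 1860.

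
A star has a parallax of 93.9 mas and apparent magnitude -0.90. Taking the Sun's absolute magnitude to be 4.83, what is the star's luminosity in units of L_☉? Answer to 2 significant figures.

L/L_☉ ≈ 220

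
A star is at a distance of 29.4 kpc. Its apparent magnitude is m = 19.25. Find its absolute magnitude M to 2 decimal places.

M ≈ 1.91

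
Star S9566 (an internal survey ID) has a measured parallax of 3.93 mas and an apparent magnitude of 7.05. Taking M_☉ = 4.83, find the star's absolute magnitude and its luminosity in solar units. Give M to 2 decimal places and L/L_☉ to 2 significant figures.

d = 1/p = 1000/3.93 mas = 254.5 pc
M = m − 5 log₁₀ d + 5 = 7.05 − 5·2.4056 + 5 = 0.022
M − M_☉ = 0.022 − 4.83 = -4.808
L/L_☉ = 10^(−0.4 × -4.808) = 83.79

M ≈ 0.02; L/L_☉ ≈ 84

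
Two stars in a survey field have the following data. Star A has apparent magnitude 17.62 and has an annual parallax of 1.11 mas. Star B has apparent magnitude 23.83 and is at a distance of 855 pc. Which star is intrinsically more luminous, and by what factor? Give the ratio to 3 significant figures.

Star A: p = 1.11 mas = 1.11×10^-3″ → d = 1/p = 900.9 pc
Star A: M = m − 5 log₁₀ d + 5 = 17.62 − 5·2.9547 + 5 = 7.847
Star B: M = m − 5 log₁₀ d + 5 = 23.83 − 5·2.9320 + 5 = 14.170
ΔM = M_A − M_B = 7.847 − (14.170) = -6.324; smaller M is more luminous → Star A.
L ratio = 10^(0.4 |ΔM|) = 10^2.529 = 338.4

Star A is more luminous, by a factor of 338.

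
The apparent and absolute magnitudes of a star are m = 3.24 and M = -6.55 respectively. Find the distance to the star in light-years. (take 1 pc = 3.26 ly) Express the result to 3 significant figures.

Distance modulus: m − M = 3.24 − (-6.55) = 9.790
m − M = 5 log₁₀ d − 5
log₁₀ d = (m − M)/5 + 1 = 2.9580
d = 10^2.9580 = 907.8 pc
= 2959 ly

d ≈ 2960 ly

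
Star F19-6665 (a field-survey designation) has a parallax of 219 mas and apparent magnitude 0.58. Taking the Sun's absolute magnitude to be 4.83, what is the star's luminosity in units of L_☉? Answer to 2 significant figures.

d = 1/p = 1000/219 mas = 4.566 pc
M = m − 5 log₁₀ d + 5 = 0.58 − 5·0.6596 + 5 = 2.282
M − M_☉ = 2.282 − 4.83 = -2.548
L/L_☉ = 10^(−0.4 × -2.548) = 10.45

L/L_☉ ≈ 10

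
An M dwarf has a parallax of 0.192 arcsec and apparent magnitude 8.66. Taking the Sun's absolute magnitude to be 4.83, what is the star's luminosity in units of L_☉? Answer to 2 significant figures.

d = 1/p = 1/0.192″ = 5.208 pc
M = m − 5 log₁₀ d + 5 = 8.66 − 5·0.7167 + 5 = 10.077
M − M_☉ = 10.077 − 4.83 = 5.247
L/L_☉ = 10^(−0.4 × 5.247) = 7.969×10^-3

L/L_☉ ≈ 8.0×10^-3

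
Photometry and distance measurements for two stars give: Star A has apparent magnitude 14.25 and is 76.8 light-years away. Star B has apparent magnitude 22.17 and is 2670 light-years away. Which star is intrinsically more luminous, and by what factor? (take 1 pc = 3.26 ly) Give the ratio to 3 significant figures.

Star A: d = 76.8 ly / 3.26 = 23.56 pc
Star A: M = m − 5 log₁₀ d + 5 = 14.25 − 5·1.3721 + 5 = 12.389
Star B: d = 2670 ly / 3.26 = 819.0 pc
Star B: M = m − 5 log₁₀ d + 5 = 22.17 − 5·2.9133 + 5 = 12.604
ΔM = M_A − M_B = 12.389 − (12.604) = -0.214; smaller M is more luminous → Star A.
L ratio = 10^(0.4 |ΔM|) = 10^0.086 = 1.218

Star A is more luminous, by a factor of 1.22.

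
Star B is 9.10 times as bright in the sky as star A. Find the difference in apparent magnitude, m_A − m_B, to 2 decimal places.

Pogson: Δm = −2.5 log₁₀(ratio) = −2.5 log₁₀(9.10) = −2.5 × 0.9590 = -2.398
Star B is brighter so has the smaller magnitude: m_A − m_B is positive.

m_A − m_B ≈ 2.40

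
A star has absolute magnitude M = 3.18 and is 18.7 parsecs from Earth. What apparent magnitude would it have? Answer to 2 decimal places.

m = M + 5 log₁₀ d − 5 = 3.18 + 5·1.2718 − 5 = 4.539

m ≈ 4.54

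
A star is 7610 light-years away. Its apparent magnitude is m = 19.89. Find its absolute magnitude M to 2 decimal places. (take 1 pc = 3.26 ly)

M ≈ 8.05

d = 7610 ly / 3.26 = 2334 pc
5 log₁₀(d/10 pc) = 5 log₁₀(2334) − 5 = 11.841
M = m − 5 log₁₀(d/10) = 19.89 − 11.841 = 8.049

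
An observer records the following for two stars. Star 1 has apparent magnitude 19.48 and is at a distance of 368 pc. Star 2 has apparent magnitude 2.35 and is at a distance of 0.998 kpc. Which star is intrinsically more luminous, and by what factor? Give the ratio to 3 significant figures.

Star 2 is more luminous, by a factor of 5.23×10^7.

Star 1: M = m − 5 log₁₀ d + 5 = 19.48 − 5·2.5658 + 5 = 11.651
Star 2: d = 0.998 kpc = 998.0 pc
Star 2: M = m − 5 log₁₀ d + 5 = 2.35 − 5·2.9991 + 5 = -7.646
ΔM = M_1 − M_2 = 11.651 − (-7.646) = 19.296; smaller M is more luminous → Star 2.
L ratio = 10^(0.4 |ΔM|) = 10^7.719 = 5.231×10^7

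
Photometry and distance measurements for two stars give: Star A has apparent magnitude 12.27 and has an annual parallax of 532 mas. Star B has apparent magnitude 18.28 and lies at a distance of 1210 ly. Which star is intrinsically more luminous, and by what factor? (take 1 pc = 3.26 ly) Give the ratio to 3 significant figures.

Star A: p = 532 mas = 0.532″ → d = 1/p = 1.880 pc
Star A: M = m − 5 log₁₀ d + 5 = 12.27 − 5·0.2741 + 5 = 15.900
Star B: d = 1210 ly / 3.26 = 371.2 pc
Star B: M = m − 5 log₁₀ d + 5 = 18.28 − 5·2.5696 + 5 = 10.432
ΔM = M_A − M_B = 15.900 − (10.432) = 5.467; smaller M is more luminous → Star B.
L ratio = 10^(0.4 |ΔM|) = 10^2.187 = 153.8

Star B is more luminous, by a factor of 154.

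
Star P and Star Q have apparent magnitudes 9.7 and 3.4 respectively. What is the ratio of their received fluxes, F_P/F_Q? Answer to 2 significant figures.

Magnitude difference = 6.3
Flux ratio = 10^(−0.4 Δm) = 10^(−0.4 × 6.3) = 10^-2.520 = 3.020×10^-3

F_P/F_Q ≈ 3.0×10^-3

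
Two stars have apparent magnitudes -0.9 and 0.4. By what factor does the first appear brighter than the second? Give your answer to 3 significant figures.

Δm = -0.9 − (0.4) = -1.3
Flux ratio = 10^(−0.4 Δm) = 10^(−0.4 × -1.3) = 10^0.520 = 3.311

3.31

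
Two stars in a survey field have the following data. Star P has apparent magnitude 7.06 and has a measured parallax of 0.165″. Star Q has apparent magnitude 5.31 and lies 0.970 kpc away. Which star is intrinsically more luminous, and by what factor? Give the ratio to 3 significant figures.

Star P: d = 1/p = 1/0.165″ = 6.061 pc
Star P: M = m − 5 log₁₀ d + 5 = 7.06 − 5·0.7825 + 5 = 8.147
Star Q: d = 0.970 kpc = 970.0 pc
Star Q: M = m − 5 log₁₀ d + 5 = 5.31 − 5·2.9868 + 5 = -4.624
ΔM = M_P − M_Q = 8.147 − (-4.624) = 12.771; smaller M is more luminous → Star Q.
L ratio = 10^(0.4 |ΔM|) = 10^5.109 = 128400

Star Q is more luminous, by a factor of 128000.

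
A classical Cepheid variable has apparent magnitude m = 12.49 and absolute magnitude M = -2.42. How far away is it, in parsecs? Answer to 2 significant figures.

μ = m − M = 14.910
m − M = 5 log₁₀ d − 5
log₁₀ d = (m − M)/5 + 1 = 3.9820
d = 10^3.9820 = 9594 pc

d ≈ 9600 pc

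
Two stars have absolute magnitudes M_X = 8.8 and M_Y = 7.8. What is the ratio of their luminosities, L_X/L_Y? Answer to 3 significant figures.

L_X/L_Y ≈ 0.398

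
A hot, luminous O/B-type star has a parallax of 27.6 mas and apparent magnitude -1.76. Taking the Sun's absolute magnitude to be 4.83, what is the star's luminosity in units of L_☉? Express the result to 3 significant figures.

d = 1/p = 1000/27.6 mas = 36.23 pc
M = m − 5 log₁₀ d + 5 = -1.76 − 5·1.5591 + 5 = -4.555
M − M_☉ = -4.555 − 4.83 = -9.385
L/L_☉ = 10^(−0.4 × -9.385) = 5678

L/L_☉ ≈ 5680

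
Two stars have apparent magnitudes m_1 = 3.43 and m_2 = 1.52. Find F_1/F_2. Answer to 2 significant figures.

F_1/F_2 ≈ 0.17

Δm = 3.43 − (1.52) = 1.91
Flux ratio = 10^(−0.4 Δm) = 10^(−0.4 × 1.91) = 10^-0.764 = 0.1722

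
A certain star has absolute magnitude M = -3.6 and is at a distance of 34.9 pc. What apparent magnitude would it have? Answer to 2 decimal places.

m ≈ -0.89

m = M + 5 log₁₀ d − 5 = -3.6 + 5·1.5428 − 5 = -0.886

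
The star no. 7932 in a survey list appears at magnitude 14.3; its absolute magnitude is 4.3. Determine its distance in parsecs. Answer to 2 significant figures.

μ = m − M = 10.000
m − M = 5 log₁₀ d − 5
log₁₀ d = (m − M)/5 + 1 = 3.0000
d = 10^3.0000 = 1000 pc

d ≈ 1000 pc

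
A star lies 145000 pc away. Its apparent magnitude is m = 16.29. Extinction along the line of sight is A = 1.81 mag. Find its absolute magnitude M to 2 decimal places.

5 log₁₀(d/10 pc) = 5 log₁₀(145000) − 5 = 20.807
M = m − 5 log₁₀(d/10) − A = 16.29 − 20.807 − 1.81 = -6.327

M ≈ -6.33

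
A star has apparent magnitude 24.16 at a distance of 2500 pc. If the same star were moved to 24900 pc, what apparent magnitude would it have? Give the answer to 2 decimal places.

m ≈ 29.15

Flux ∝ 1/d², so Δm = 5 log₁₀(d₂/d₁) = 5 log₁₀(24900/2500) = 4.991
m₂ = m₁ + Δm = 24.16 + (4.991) = 29.151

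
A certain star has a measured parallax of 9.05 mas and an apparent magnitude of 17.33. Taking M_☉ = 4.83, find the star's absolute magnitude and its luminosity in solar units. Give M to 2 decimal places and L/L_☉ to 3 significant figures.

M ≈ 12.11; L/L_☉ ≈ 1.22×10^-3

d = 1/p = 1000/9.05 mas = 110.5 pc
M = m − 5 log₁₀ d + 5 = 17.33 − 5·2.0434 + 5 = 12.113
M − M_☉ = 12.113 − 4.83 = 7.283
L/L_☉ = 10^(−0.4 × 7.283) = 1.221×10^-3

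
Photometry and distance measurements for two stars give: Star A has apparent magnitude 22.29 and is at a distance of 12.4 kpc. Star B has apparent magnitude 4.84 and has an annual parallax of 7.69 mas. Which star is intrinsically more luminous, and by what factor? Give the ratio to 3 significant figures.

Star B is more luminous, by a factor of 1050.

Star A: d = 12.4 kpc = 12400 pc
Star A: M = m − 5 log₁₀ d + 5 = 22.29 − 5·4.0934 + 5 = 6.823
Star B: p = 7.69 mas = 7.69×10^-3″ → d = 1/p = 130.0 pc
Star B: M = m − 5 log₁₀ d + 5 = 4.84 − 5·2.1141 + 5 = -0.730
ΔM = M_A − M_B = 6.823 − (-0.730) = 7.553; smaller M is more luminous → Star B.
L ratio = 10^(0.4 |ΔM|) = 10^3.021 = 1050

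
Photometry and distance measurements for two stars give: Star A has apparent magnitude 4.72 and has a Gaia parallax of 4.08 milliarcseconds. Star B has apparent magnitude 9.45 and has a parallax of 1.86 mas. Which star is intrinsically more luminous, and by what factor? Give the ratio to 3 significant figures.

Star A is more luminous, by a factor of 16.2.

Star A: p = 4.08 mas = 4.08×10^-3″ → d = 1/p = 245.1 pc
Star A: M = m − 5 log₁₀ d + 5 = 4.72 − 5·2.3893 + 5 = -2.227
Star B: p = 1.86 mas = 1.86×10^-3″ → d = 1/p = 537.6 pc
Star B: M = m − 5 log₁₀ d + 5 = 9.45 − 5·2.7305 + 5 = 0.798
ΔM = M_A − M_B = -2.227 − (0.798) = -3.024; smaller M is more luminous → Star A.
L ratio = 10^(0.4 |ΔM|) = 10^1.210 = 16.21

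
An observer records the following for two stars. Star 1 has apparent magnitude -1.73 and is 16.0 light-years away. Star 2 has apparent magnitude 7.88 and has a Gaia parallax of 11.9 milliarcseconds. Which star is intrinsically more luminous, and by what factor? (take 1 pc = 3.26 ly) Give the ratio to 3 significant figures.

Star 1 is more luminous, by a factor of 23.8.

Star 1: d = 16.0 ly / 3.26 = 4.908 pc
Star 1: M = m − 5 log₁₀ d + 5 = -1.73 − 5·0.6909 + 5 = -0.185
Star 2: p = 11.9 mas = 0.0119″ → d = 1/p = 84.03 pc
Star 2: M = m − 5 log₁₀ d + 5 = 7.88 − 5·1.9245 + 5 = 3.258
ΔM = M_1 − M_2 = -0.185 − (3.258) = -3.442; smaller M is more luminous → Star 1.
L ratio = 10^(0.4 |ΔM|) = 10^1.377 = 23.82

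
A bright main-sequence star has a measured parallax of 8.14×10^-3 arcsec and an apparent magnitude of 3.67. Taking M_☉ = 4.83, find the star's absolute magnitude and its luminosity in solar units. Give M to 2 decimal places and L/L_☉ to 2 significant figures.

M ≈ -1.78; L/L_☉ ≈ 440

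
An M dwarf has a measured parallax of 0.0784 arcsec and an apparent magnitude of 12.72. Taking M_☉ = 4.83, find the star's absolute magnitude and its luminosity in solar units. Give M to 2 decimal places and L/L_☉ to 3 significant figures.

M ≈ 12.19; L/L_☉ ≈ 1.14×10^-3

d = 1/p = 1/0.0784″ = 12.76 pc
M = m − 5 log₁₀ d + 5 = 12.72 − 5·1.1057 + 5 = 12.192
M − M_☉ = 12.192 − 4.83 = 7.362
L/L_☉ = 10^(−0.4 × 7.362) = 1.136×10^-3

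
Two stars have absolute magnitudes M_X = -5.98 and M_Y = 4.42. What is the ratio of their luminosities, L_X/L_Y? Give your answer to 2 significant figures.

ΔM = M_X − M_Y = -10.40
L_X/L_Y = 10^(−0.4 ΔM) = 10^4.160 = 14450

L_X/L_Y ≈ 14000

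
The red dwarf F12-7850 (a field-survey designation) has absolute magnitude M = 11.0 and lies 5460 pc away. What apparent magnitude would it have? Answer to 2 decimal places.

m = M + 5 log₁₀ d − 5 = 11.0 + 5·3.7372 − 5 = 24.686

m ≈ 24.69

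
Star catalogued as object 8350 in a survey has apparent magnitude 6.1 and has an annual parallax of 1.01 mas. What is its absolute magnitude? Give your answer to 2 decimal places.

M ≈ -3.88

p = 1.01 mas = 1.01×10^-3″ → d = 1/p = 990.1 pc
5 log₁₀(d/10 pc) = 5 log₁₀(990.1) − 5 = 9.978
M = m − 5 log₁₀(d/10) = 6.1 − 9.978 = -3.878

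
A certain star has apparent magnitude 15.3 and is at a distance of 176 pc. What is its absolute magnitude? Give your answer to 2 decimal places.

5 log₁₀(d/10 pc) = 5 log₁₀(176.0) − 5 = 6.228
M = m − 5 log₁₀(d/10) = 15.3 − 6.228 = 9.072

M ≈ 9.07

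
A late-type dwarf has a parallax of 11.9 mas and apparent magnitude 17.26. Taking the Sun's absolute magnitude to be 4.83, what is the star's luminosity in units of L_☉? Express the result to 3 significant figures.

L/L_☉ ≈ 7.53×10^-4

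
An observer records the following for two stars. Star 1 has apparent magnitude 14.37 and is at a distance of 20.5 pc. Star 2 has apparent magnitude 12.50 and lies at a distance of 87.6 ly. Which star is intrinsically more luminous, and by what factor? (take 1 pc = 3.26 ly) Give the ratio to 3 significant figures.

Star 1: M = m − 5 log₁₀ d + 5 = 14.37 − 5·1.3118 + 5 = 12.811
Star 2: d = 87.6 ly / 3.26 = 26.87 pc
Star 2: M = m − 5 log₁₀ d + 5 = 12.50 − 5·1.4293 + 5 = 10.354
ΔM = M_1 − M_2 = 12.811 − (10.354) = 2.458; smaller M is more luminous → Star 2.
L ratio = 10^(0.4 |ΔM|) = 10^0.983 = 9.618

Star 2 is more luminous, by a factor of 9.62.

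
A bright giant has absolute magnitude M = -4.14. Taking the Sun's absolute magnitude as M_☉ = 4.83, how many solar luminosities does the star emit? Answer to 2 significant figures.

L/L_☉ ≈ 3900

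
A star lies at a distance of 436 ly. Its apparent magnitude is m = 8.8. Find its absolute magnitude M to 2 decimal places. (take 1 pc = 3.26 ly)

d = 436 ly / 3.26 = 133.7 pc
5 log₁₀(d/10 pc) = 5 log₁₀(133.7) − 5 = 5.631
M = m − 5 log₁₀(d/10) = 8.8 − 5.631 = 3.169

M ≈ 3.17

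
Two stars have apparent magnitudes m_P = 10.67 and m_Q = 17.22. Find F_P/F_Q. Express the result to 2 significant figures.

Magnitude difference = -6.55
Flux ratio = 10^(−0.4 Δm) = 10^(−0.4 × -6.55) = 10^2.620 = 416.9

F_P/F_Q ≈ 420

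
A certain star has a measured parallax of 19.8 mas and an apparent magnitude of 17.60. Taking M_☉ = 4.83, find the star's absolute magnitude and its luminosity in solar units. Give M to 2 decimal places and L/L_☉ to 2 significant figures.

d = 1/p = 1000/19.8 mas = 50.51 pc
M = m − 5 log₁₀ d + 5 = 17.60 − 5·1.7033 + 5 = 14.083
M − M_☉ = 14.083 − 4.83 = 9.253
L/L_☉ = 10^(−0.4 × 9.253) = 1.989×10^-4

M ≈ 14.08; L/L_☉ ≈ 2.0×10^-4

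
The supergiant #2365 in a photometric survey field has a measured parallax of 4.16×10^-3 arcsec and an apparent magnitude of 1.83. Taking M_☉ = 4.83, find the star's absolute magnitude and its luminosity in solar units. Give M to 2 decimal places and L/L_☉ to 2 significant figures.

M ≈ -5.07; L/L_☉ ≈ 9200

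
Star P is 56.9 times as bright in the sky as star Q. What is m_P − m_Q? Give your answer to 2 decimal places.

m_P − m_Q ≈ -4.39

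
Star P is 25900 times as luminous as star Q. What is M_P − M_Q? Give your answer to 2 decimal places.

Pogson: ΔM = −2.5 log₁₀(ratio) = −2.5 log₁₀(25900) = −2.5 × 4.4133 = -11.033
Star P is brighter, so it has the smaller magnitude: the difference is negative.

M_P − M_Q ≈ -11.03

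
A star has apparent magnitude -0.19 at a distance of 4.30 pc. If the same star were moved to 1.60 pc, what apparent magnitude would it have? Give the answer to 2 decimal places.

Flux ∝ 1/d², so Δm = 5 log₁₀(d₂/d₁) = 5 log₁₀(1.60/4.30) = -2.147
m₂ = m₁ + Δm = -0.19 + (-2.147) = -2.337

m ≈ -2.34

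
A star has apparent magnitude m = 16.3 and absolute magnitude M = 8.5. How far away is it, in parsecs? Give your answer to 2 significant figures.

Distance modulus: m − M = 16.3 − (8.5) = 7.800
m − M = 5 log₁₀ d − 5
log₁₀ d = (m − M)/5 + 1 = 2.5600
d = 10^2.5600 = 363.1 pc

d ≈ 360 pc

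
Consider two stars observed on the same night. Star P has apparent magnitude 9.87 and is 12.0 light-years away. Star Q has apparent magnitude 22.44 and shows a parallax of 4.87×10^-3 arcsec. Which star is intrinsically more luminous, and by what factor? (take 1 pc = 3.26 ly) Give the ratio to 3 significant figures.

Star P: d = 12.0 ly / 3.26 = 3.681 pc
Star P: M = m − 5 log₁₀ d + 5 = 9.87 − 5·0.5660 + 5 = 12.040
Star Q: d = 1/p = 1/4.87×10^-3″ = 205.3 pc
Star Q: M = m − 5 log₁₀ d + 5 = 22.44 − 5·2.3125 + 5 = 15.878
ΔM = M_P − M_Q = 12.040 − (15.878) = -3.837; smaller M is more luminous → Star P.
L ratio = 10^(0.4 |ΔM|) = 10^1.535 = 34.28

Star P is more luminous, by a factor of 34.3.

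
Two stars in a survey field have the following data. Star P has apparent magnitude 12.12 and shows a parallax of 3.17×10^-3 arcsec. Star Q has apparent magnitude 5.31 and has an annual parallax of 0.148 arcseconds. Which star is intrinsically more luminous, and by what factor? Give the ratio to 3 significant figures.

Star P is more luminous, by a factor of 4.12.

Star P: d = 1/p = 1/3.17×10^-3″ = 315.5 pc
Star P: M = m − 5 log₁₀ d + 5 = 12.12 − 5·2.4989 + 5 = 4.625
Star Q: d = 1/p = 1/0.148″ = 6.757 pc
Star Q: M = m − 5 log₁₀ d + 5 = 5.31 − 5·0.8297 + 5 = 6.161
ΔM = M_P − M_Q = 4.625 − (6.161) = -1.536; smaller M is more luminous → Star P.
L ratio = 10^(0.4 |ΔM|) = 10^0.614 = 4.115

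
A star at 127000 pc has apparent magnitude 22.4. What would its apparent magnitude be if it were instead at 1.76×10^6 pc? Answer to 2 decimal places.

m ≈ 28.11

Flux ∝ 1/d², so Δm = 5 log₁₀(d₂/d₁) = 5 log₁₀(1.76×10^6/127000) = 5.709
m₂ = m₁ + Δm = 22.4 + (5.709) = 28.109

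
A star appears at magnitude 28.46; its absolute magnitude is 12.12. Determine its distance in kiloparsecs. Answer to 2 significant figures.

μ = m − M = 16.340
m − M = 5 log₁₀ d − 5
log₁₀ d = (m − M)/5 + 1 = 4.2680
d = 10^4.2680 = 18540 pc
= 18.54 kpc

d ≈ 19 kpc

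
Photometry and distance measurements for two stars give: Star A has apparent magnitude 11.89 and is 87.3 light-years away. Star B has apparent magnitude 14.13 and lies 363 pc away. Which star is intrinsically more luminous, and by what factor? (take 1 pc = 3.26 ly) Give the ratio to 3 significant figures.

Star A: d = 87.3 ly / 3.26 = 26.78 pc
Star A: M = m − 5 log₁₀ d + 5 = 11.89 − 5·1.4278 + 5 = 9.751
Star B: M = m − 5 log₁₀ d + 5 = 14.13 − 5·2.5599 + 5 = 6.330
ΔM = M_A − M_B = 9.751 − (6.330) = 3.421; smaller M is more luminous → Star B.
L ratio = 10^(0.4 |ΔM|) = 10^1.368 = 23.35

Star B is more luminous, by a factor of 23.3.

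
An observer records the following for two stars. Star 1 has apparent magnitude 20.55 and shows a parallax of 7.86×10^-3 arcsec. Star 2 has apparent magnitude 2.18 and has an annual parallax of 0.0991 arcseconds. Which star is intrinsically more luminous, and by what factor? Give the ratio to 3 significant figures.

Star 2 is more luminous, by a factor of 140000.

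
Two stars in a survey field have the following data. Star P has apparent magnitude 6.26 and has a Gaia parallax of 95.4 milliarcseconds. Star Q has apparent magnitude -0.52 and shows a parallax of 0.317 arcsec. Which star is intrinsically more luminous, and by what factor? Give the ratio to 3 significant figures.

Star Q is more luminous, by a factor of 46.7.

Star P: p = 95.4 mas = 0.0954″ → d = 1/p = 10.48 pc
Star P: M = m − 5 log₁₀ d + 5 = 6.26 − 5·1.0205 + 5 = 6.158
Star Q: d = 1/p = 1/0.317″ = 3.155 pc
Star Q: M = m − 5 log₁₀ d + 5 = -0.52 − 5·0.4989 + 5 = 1.985
ΔM = M_P − M_Q = 6.158 − (1.985) = 4.172; smaller M is more luminous → Star Q.
L ratio = 10^(0.4 |ΔM|) = 10^1.669 = 46.66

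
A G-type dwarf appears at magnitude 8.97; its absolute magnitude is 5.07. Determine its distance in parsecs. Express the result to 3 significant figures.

d ≈ 60.3 pc

Distance modulus: m − M = 8.97 − (5.07) = 3.900
m − M = 5 log₁₀ d − 5
log₁₀ d = (m − M)/5 + 1 = 1.7800
d = 10^1.7800 = 60.26 pc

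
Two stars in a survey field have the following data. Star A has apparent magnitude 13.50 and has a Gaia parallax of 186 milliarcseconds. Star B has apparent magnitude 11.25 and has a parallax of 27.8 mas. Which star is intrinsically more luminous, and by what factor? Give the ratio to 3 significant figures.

Star A: p = 186 mas = 0.186″ → d = 1/p = 5.376 pc
Star A: M = m − 5 log₁₀ d + 5 = 13.50 − 5·0.7305 + 5 = 14.848
Star B: p = 27.8 mas = 0.0278″ → d = 1/p = 35.97 pc
Star B: M = m − 5 log₁₀ d + 5 = 11.25 − 5·1.5560 + 5 = 8.470
ΔM = M_A − M_B = 14.848 − (8.470) = 6.377; smaller M is more luminous → Star B.
L ratio = 10^(0.4 |ΔM|) = 10^2.551 = 355.6

Star B is more luminous, by a factor of 356.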